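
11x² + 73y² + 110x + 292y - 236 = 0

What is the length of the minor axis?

Rearranging, 11(x² + 10x) + 73(y² + 4y) = 236.
Completing the square gives 11(x + 5)² + 73(y + 2)² = 236 + 275 + 292 = 803.
Dividing both sides by 803: (x + 5)²/73 + (y + 2)²/11 = 1
Ellipse, center (-5, -2), major axis horizontal; a² = 73, b² = 11.
b² = 11 so b = √11; the minor axis has length 2b = 2√11.

2√11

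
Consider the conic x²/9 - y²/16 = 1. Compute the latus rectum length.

32/3

Center (0, 0). The positive term is the x-term, so the transverse axis is horizontal; a² = 9, b² = 16.
Latus rectum length = 2b²/a = 2·16/3 = 32/3.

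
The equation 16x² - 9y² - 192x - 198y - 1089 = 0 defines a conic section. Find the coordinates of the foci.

(-4, -11) and (16, -11)

16(x² - 12x) -9(y² + 22y) = 1089
16(x - 6)² -9(y + 11)² = 1089 + 576 - 1089 = 576
Divide by 576: (x - 6)²/36 - (y + 11)²/64 = 1
Hyperbola, center (6, -11), transverse axis horizontal; a² = 36, b² = 64.
c² = a² + b² = 36 + 64 = 100, so c = 10.
Foci lie on the horizontal axis through the center: (h ± c, k).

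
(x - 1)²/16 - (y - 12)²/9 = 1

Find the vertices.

(-3, 12) and (5, 12)

Center (1, 12). The positive term is the x-term, so the transverse axis is horizontal; a² = 16, b² = 9.
a = 4. Vertices at (h ± a, k).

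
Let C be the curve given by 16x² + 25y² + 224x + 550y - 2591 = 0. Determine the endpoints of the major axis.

Rearranging, 16(x² + 14x) + 25(y² + 22y) = 2591.
Complete the square: 16(x + 7)² + 25(y + 11)² = 2591 + 784 + 3025 = 6400
Dividing both sides by 6400: (x + 7)²/400 + (y + 11)²/256 = 1
Ellipse, center (-7, -11), major axis horizontal; a² = 400, b² = 256.
a = 20. Vertices at (h ± a, k).

(-27, -11) and (13, -11)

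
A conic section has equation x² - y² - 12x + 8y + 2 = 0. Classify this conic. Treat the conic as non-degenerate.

hyperbola

No xy term. Coefficients of x² and y² are A = 1, C = -1.
A and C have opposite signs ⇒ hyperbola.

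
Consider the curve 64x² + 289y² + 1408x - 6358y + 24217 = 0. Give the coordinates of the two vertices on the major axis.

(-28, 11) and (6, 11)

Group: 64(x² + 22x) + 289(y² - 22y) = -24217
Completing the square gives 64(x + 11)² + 289(y - 11)² = -24217 + 7744 + 34969 = 18496.
Divide through by 18496 to get (x + 11)²/289 + (y - 11)²/64 = 1.
Ellipse, center (-11, 11), major axis horizontal; a² = 289, b² = 64.
a = 17. Vertices at (h ± a, k).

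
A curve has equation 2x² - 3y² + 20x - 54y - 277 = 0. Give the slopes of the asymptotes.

√6/3 and -√6/3

2(x² + 10x) -3(y² + 18y) = 277
Completing the square gives 2(x + 5)² -3(y + 9)² = 277 + 50 - 243 = 84.
Dividing both sides by 84: (x + 5)²/42 - (y + 9)²/28 = 1
Hyperbola, center (-5, -9), transverse axis horizontal; a² = 42, b² = 28.
For a horizontal hyperbola the asymptotes have slope ±b/a.
Here that is ±2√7/√42 = ±√6/3.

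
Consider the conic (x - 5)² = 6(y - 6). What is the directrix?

Vertex (5, 6); 4p = 6 so p = 3/2. Opens up.
Directrix is the horizontal line y = k − p = 6 − (3/2) = 9/2.

y = 9/2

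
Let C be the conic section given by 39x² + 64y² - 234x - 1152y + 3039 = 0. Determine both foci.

Collect terms: 39(x² - 6x) + 64(y² - 18y) = -3039
Complete the square: 39(x - 3)² + 64(y - 9)² = -3039 + 351 + 5184 = 2496
Dividing both sides by 2496: (x - 3)²/64 + (y - 9)²/39 = 1
Ellipse, center (3, 9), major axis horizontal; a² = 64, b² = 39.
c² = a² - b² = 64 - 39 = 25, so c = 5.
Foci lie on the horizontal axis through the center: (h ± c, k).

(-2, 9) and (8, 9)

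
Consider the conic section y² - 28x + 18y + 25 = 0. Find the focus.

(5, -9)

Only y is squared. Complete the square in y: (y + 9)² = 28(x + 2).
Vertex (-2, -9); 4p = 28 so p = 7. Opens right.
Focus is p units from the vertex along the axis: (h + p, k).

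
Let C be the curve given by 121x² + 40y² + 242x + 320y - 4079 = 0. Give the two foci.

(-1, -13) and (-1, 5)

Rearranging, 121(x² + 2x) + 40(y² + 8y) = 4079.
Complete the square: 121(x + 1)² + 40(y + 4)² = 4079 + 121 + 640 = 4840
Dividing both sides by 4840: (x + 1)²/40 + (y + 4)²/121 = 1
Ellipse, center (-1, -4), major axis vertical; a² = 121, b² = 40.
c² = a² - b² = 121 - 40 = 81, so c = 9.
Foci lie on the vertical axis through the center: (h, k ± c).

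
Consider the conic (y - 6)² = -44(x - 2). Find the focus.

Vertex (2, 6); 4p = -44 so p = -11. Opens left.
Focus is p units from the vertex along the axis: (h + p, k).

(-9, 6)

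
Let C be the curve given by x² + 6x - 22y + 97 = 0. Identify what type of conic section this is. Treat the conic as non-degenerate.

No xy term. Coefficients of x² and y² are A = 1, C = 0.
Exactly one squared variable ⇒ parabola.

parabola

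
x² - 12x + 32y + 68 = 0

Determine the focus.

Only x is squared. Complete the square in x: (x - 6)² = -32(y + 1).
Vertex (6, -1); 4p = -32 so p = -8. Opens down.
Focus is p units from the vertex along the axis: (h, k + p).

(6, -9)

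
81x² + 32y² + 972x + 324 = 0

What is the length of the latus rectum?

Rearranging, 81(x² + 12x) + 32y² = -324.
Completing the square gives 81(x + 6)² + 32y² = -324 + 2916 + 0 = 2592.
Divide by 2592: (x + 6)²/32 + y²/81 = 1
Ellipse, center (-6, 0), major axis vertical; a² = 81, b² = 32.
Latus rectum length = 2b²/a = 2·32/9 = 64/9.

64/9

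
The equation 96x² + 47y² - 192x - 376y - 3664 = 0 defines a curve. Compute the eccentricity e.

96(x² - 2x) + 47(y² - 8y) = 3664
Complete the square: 96(x - 1)² + 47(y - 4)² = 3664 + 96 + 752 = 4512
Divide through by 4512 to get (x - 1)²/47 + (y - 4)²/96 = 1.
Ellipse, center (1, 4), major axis vertical; a² = 96, b² = 47.
c² = a² - b² = 49, so c = 7.
e = c/a = 7/4√6 = 7√6/24.

e = 7√6/24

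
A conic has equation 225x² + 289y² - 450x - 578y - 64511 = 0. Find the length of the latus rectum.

450/17

Group: 225(x² - 2x) + 289(y² - 2y) = 64511
Complete the square: 225(x - 1)² + 289(y - 1)² = 64511 + 225 + 289 = 65025
Divide by 65025: (x - 1)²/289 + (y - 1)²/225 = 1
Ellipse, center (1, 1), major axis horizontal; a² = 289, b² = 225.
Latus rectum length = 2b²/a = 2·225/17 = 450/17.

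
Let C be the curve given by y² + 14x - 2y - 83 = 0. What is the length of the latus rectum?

Only y is squared. Complete the square in y: (y - 1)² = -14(x - 6).
Vertex (6, 1); 4p = -14 so p = -7/2. Opens left.
Latus rectum length = |4p| = 14.

14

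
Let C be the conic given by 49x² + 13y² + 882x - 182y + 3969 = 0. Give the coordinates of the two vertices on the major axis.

Group: 49(x² + 18x) + 13(y² - 14y) = -3969
49(x + 9)² + 13(y - 7)² = -3969 + 3969 + 637 = 637
Divide by 637: (x + 9)²/13 + (y - 7)²/49 = 1
Ellipse, center (-9, 7), major axis vertical; a² = 49, b² = 13.
a = 7. Vertices at (h, k ± a).

(-9, 0) and (-9, 14)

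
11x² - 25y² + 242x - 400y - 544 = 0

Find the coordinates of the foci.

11(x² + 22x) -25(y² + 16y) = 544
Complete the square: 11(x + 11)² -25(y + 8)² = 544 + 1331 - 1600 = 275
Divide by 275: (x + 11)²/25 - (y + 8)²/11 = 1
Hyperbola, center (-11, -8), transverse axis horizontal; a² = 25, b² = 11.
c² = a² + b² = 25 + 11 = 36, so c = 6.
Foci lie on the horizontal axis through the center: (h ± c, k).

(-17, -8) and (-5, -8)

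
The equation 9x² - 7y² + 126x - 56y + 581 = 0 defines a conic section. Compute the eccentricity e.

Group: 9(x² + 14x) -7(y² + 8y) = -581
Completing the square gives 9(x + 7)² -7(y + 4)² = -581 + 441 - 112 = -252.
Dividing both sides by -252: (y + 4)²/36 - (x + 7)²/28 = 1
Hyperbola, center (-7, -4), transverse axis vertical; a² = 36, b² = 28.
c² = a² + b² = 64, so c = 8.
e = c/a = 8/6 = 4/3.

e = 4/3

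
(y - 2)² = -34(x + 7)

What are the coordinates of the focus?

(-31/2, 2)

Vertex (-7, 2); 4p = -34 so p = -17/2. Opens left.
Focus is p units from the vertex along the axis: (h + p, k).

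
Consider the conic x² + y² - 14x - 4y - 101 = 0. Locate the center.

(7, 2)

Rearranging, (x² - 14x) + (y² - 4y) = 101.
Complete the square in x and y: (x - 7)² + (y - 2)² = 101 + 49 + 4 = 154
So (x - 7)² + (y - 2)² = 154.
Circle centered at (7, 2) with r² = 154.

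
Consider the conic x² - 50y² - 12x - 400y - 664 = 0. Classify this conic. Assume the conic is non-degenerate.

hyperbola

No xy term. Coefficients of x² and y² are A = 1, C = -50.
A and C have opposite signs ⇒ hyperbola.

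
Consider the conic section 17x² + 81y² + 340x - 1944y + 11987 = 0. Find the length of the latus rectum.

Group the x- and y-terms: 17(x² + 20x) + 81(y² - 24y) = -11987
17(x + 10)² + 81(y - 12)² = -11987 + 1700 + 11664 = 1377
Dividing both sides by 1377: (x + 10)²/81 + (y - 12)²/17 = 1
Ellipse, center (-10, 12), major axis horizontal; a² = 81, b² = 17.
Latus rectum length = 2b²/a = 2·17/9 = 34/9.

34/9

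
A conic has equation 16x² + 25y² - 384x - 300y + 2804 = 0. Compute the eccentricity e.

16(x² - 24x) + 25(y² - 12y) = -2804
Complete the square in x and y: 16(x - 12)² + 25(y - 6)² = -2804 + 2304 + 900 = 400
Dividing both sides by 400: (x - 12)²/25 + (y - 6)²/16 = 1
Ellipse, center (12, 6), major axis horizontal; a² = 25, b² = 16.
c² = a² - b² = 9, so c = 3.
e = c/a = 3/5.

e = 3/5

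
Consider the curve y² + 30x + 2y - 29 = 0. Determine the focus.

Only y is squared. Complete the square in y: (y + 1)² = -30(x - 1).
Vertex (1, -1); 4p = -30 so p = -15/2. Opens left.
Focus is p units from the vertex along the axis: (h + p, k).

(-13/2, -1)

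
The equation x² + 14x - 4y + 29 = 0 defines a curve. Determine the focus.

Only x is squared. Complete the square in x: (x + 7)² = 4(y + 5).
Vertex (-7, -5); 4p = 4 so p = 1. Opens up.
Focus is p units from the vertex along the axis: (h, k + p).

(-7, -4)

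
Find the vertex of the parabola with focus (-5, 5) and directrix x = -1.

(-3, 5)

The vertex is the midpoint between the focus and the directrix along the axis of symmetry.
Axis is horizontal (directrix is vertical). Vertex x-coordinate = (-5 + (-1))/2 = -3; y-coordinate = 5.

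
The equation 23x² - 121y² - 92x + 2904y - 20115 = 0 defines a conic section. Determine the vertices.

Group: 23(x² - 4x) -121(y² - 24y) = 20115
23(x - 2)² -121(y - 12)² = 20115 + 92 - 17424 = 2783
Dividing both sides by 2783: (x - 2)²/121 - (y - 12)²/23 = 1
Hyperbola, center (2, 12), transverse axis horizontal; a² = 121, b² = 23.
a = 11. Vertices at (h ± a, k).

(-9, 12) and (13, 12)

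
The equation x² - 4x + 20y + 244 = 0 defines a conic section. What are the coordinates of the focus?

(2, -17)

Only x is squared. Complete the square in x: (x - 2)² = -20(y + 12).
Vertex (2, -12); 4p = -20 so p = -5. Opens down.
Focus is p units from the vertex along the axis: (h, k + p).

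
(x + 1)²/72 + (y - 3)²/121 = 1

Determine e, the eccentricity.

e = 7/11

Center (-1, 3). The larger denominator 121 sits under the y-term, so the major axis is vertical; a² = 121, b² = 72.
c² = a² - b² = 49, so c = 7.
e = c/a = 7/11.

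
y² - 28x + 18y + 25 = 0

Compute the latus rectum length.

Only y is squared. Complete the square in y: (y + 9)² = 28(x + 2).
Vertex (-2, -9); 4p = 28 so p = 7. Opens right.
Latus rectum length = |4p| = 28.

28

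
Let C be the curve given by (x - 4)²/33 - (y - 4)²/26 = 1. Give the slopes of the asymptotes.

Center (4, 4). The positive term is the x-term, so the transverse axis is horizontal; a² = 33, b² = 26.
For a horizontal hyperbola the asymptotes have slope ±b/a.
Here that is ±√26/√33 = ±√858/33.

√858/33 and -√858/33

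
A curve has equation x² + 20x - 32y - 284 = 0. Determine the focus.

Only x is squared. Complete the square in x: (x + 10)² = 32(y + 12).
Vertex (-10, -12); 4p = 32 so p = 8. Opens up.
Focus is p units from the vertex along the axis: (h, k + p).

(-10, -4)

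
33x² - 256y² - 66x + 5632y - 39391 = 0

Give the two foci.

Group the x- and y-terms: 33(x² - 2x) -256(y² - 22y) = 39391
Complete the square: 33(x - 1)² -256(y - 11)² = 39391 + 33 - 30976 = 8448
Dividing both sides by 8448: (x - 1)²/256 - (y - 11)²/33 = 1
Hyperbola, center (1, 11), transverse axis horizontal; a² = 256, b² = 33.
c² = a² + b² = 256 + 33 = 289, so c = 17.
Foci lie on the horizontal axis through the center: (h ± c, k).

(-16, 11) and (18, 11)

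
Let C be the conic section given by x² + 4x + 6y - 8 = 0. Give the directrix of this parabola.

Only x is squared. Complete the square in x: (x + 2)² = -6(y - 2).
Vertex (-2, 2); 4p = -6 so p = -3/2. Opens down.
Directrix is the horizontal line y = k − p = 2 − (-3/2) = 7/2.

y = 7/2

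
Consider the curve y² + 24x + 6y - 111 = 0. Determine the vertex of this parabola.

Only y is squared. Complete the square in y: (y + 3)² = -24(x - 5).
Vertex (5, -3); 4p = -24 so p = -6. Opens left.

(5, -3)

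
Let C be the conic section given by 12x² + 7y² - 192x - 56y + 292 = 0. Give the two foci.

12(x² - 16x) + 7(y² - 8y) = -292
Completing the square gives 12(x - 8)² + 7(y - 4)² = -292 + 768 + 112 = 588.
Dividing both sides by 588: (x - 8)²/49 + (y - 4)²/84 = 1
Ellipse, center (8, 4), major axis vertical; a² = 84, b² = 49.
c² = a² - b² = 84 - 49 = 35, so c = √35.
Foci lie on the vertical axis through the center: (h, k ± c).

(8, 4 - √35) and (8, 4 + √35)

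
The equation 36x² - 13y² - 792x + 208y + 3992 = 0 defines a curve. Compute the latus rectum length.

13/3

36(x² - 22x) -13(y² - 16y) = -3992
36(x - 11)² -13(y - 8)² = -3992 + 4356 - 832 = -468
Divide through by -468 to get (y - 8)²/36 - (x - 11)²/13 = 1.
Hyperbola, center (11, 8), transverse axis vertical; a² = 36, b² = 13.
Latus rectum length = 2b²/a = 2·13/6 = 13/3.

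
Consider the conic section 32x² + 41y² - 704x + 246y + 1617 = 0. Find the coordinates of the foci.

(11 - 3√2, -3) and (11 + 3√2, -3)

Group the x- and y-terms: 32(x² - 22x) + 41(y² + 6y) = -1617
Completing the square gives 32(x - 11)² + 41(y + 3)² = -1617 + 3872 + 369 = 2624.
Divide through by 2624 to get (x - 11)²/82 + (y + 3)²/64 = 1.
Ellipse, center (11, -3), major axis horizontal; a² = 82, b² = 64.
c² = a² - b² = 82 - 64 = 18, so c = 3√2.
Foci lie on the horizontal axis through the center: (h ± c, k).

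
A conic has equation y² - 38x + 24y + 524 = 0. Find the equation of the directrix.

x = 1/2

Only y is squared. Complete the square in y: (y + 12)² = 38(x - 10).
Vertex (10, -12); 4p = 38 so p = 19/2. Opens right.
Directrix is the vertical line x = h − p = 10 − (19/2) = 1/2.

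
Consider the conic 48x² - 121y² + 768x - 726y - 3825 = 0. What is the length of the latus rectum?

96/11

48(x² + 16x) -121(y² + 6y) = 3825
48(x + 8)² -121(y + 3)² = 3825 + 3072 - 1089 = 5808
Divide through by 5808 to get (x + 8)²/121 - (y + 3)²/48 = 1.
Hyperbola, center (-8, -3), transverse axis horizontal; a² = 121, b² = 48.
Latus rectum length = 2b²/a = 2·48/11 = 96/11.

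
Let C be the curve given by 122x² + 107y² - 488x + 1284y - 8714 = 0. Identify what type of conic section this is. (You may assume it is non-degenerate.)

No xy term. Coefficients of x² and y² are A = 122, C = 107.
A and C have the same sign but A ≠ C ⇒ ellipse.

ellipse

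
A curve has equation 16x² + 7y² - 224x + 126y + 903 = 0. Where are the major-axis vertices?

(7, -17) and (7, -1)

Group the x- and y-terms: 16(x² - 14x) + 7(y² + 18y) = -903
Completing the square gives 16(x - 7)² + 7(y + 9)² = -903 + 784 + 567 = 448.
Dividing both sides by 448: (x - 7)²/28 + (y + 9)²/64 = 1
Ellipse, center (7, -9), major axis vertical; a² = 64, b² = 28.
a = 8. Vertices at (h, k ± a).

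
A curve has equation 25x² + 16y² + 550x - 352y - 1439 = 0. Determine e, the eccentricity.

Group the x- and y-terms: 25(x² + 22x) + 16(y² - 22y) = 1439
Complete the square: 25(x + 11)² + 16(y - 11)² = 1439 + 3025 + 1936 = 6400
Divide by 6400: (x + 11)²/256 + (y - 11)²/400 = 1
Ellipse, center (-11, 11), major axis vertical; a² = 400, b² = 256.
c² = a² - b² = 144, so c = 12.
e = c/a = 12/20 = 3/5.

e = 3/5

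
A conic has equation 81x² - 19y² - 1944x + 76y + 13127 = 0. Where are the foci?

Group: 81(x² - 24x) -19(y² - 4y) = -13127
Complete the square: 81(x - 12)² -19(y - 2)² = -13127 + 11664 - 76 = -1539
Divide through by -1539 to get (y - 2)²/81 - (x - 12)²/19 = 1.
Hyperbola, center (12, 2), transverse axis vertical; a² = 81, b² = 19.
c² = a² + b² = 81 + 19 = 100, so c = 10.
Foci lie on the vertical axis through the center: (h, k ± c).

(12, -8) and (12, 12)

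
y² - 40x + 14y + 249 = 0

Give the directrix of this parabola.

x = -5

Only y is squared. Complete the square in y: (y + 7)² = 40(x - 5).
Vertex (5, -7); 4p = 40 so p = 10. Opens right.
Directrix is the vertical line x = h − p = 5 − (10) = -5.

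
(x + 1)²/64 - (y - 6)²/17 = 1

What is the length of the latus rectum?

Center (-1, 6). The positive term is the x-term, so the transverse axis is horizontal; a² = 64, b² = 17.
Latus rectum length = 2b²/a = 2·17/8 = 17/4.

17/4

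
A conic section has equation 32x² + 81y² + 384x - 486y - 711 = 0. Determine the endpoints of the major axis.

Rearranging, 32(x² + 12x) + 81(y² - 6y) = 711.
32(x + 6)² + 81(y - 3)² = 711 + 1152 + 729 = 2592
Dividing both sides by 2592: (x + 6)²/81 + (y - 3)²/32 = 1
Ellipse, center (-6, 3), major axis horizontal; a² = 81, b² = 32.
a = 9. Vertices at (h ± a, k).

(-15, 3) and (3, 3)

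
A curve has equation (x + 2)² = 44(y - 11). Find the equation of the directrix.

y = 0

Vertex (-2, 11); 4p = 44 so p = 11. Opens up.
Directrix is the horizontal line y = k − p = 11 − (11) = 0.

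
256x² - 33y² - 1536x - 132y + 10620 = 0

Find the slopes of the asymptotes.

16√33/33 and -16√33/33

Rearranging, 256(x² - 6x) -33(y² + 4y) = -10620.
Complete the square: 256(x - 3)² -33(y + 2)² = -10620 + 2304 - 132 = -8448
Divide by -8448: (y + 2)²/256 - (x - 3)²/33 = 1
Hyperbola, center (3, -2), transverse axis vertical; a² = 256, b² = 33.
For a vertical hyperbola the asymptotes have slope ±a/b.
Here that is ±16/√33 = ±16√33/33.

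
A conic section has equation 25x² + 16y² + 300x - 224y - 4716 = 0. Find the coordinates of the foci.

Rearranging, 25(x² + 12x) + 16(y² - 14y) = 4716.
Completing the square gives 25(x + 6)² + 16(y - 7)² = 4716 + 900 + 784 = 6400.
Divide through by 6400 to get (x + 6)²/256 + (y - 7)²/400 = 1.
Ellipse, center (-6, 7), major axis vertical; a² = 400, b² = 256.
c² = a² - b² = 400 - 256 = 144, so c = 12.
Foci lie on the vertical axis through the center: (h, k ± c).

(-6, -5) and (-6, 19)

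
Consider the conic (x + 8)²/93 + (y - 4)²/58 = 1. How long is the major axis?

2√93

Center (-8, 4). The larger denominator 93 sits under the x-term, so the major axis is horizontal; a² = 93, b² = 58.
a² = 93 so a = √93; the major axis has length 2a = 2√93.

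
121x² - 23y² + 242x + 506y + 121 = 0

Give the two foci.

Group the x- and y-terms: 121(x² + 2x) -23(y² - 22y) = -121
Complete the square in x and y: 121(x + 1)² -23(y - 11)² = -121 + 121 - 2783 = -2783
Divide through by -2783 to get (y - 11)²/121 - (x + 1)²/23 = 1.
Hyperbola, center (-1, 11), transverse axis vertical; a² = 121, b² = 23.
c² = a² + b² = 121 + 23 = 144, so c = 12.
Foci lie on the vertical axis through the center: (h, k ± c).

(-1, -1) and (-1, 23)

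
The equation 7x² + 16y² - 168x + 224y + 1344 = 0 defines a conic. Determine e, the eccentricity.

e = 3/4

Group: 7(x² - 24x) + 16(y² + 14y) = -1344
Complete the square: 7(x - 12)² + 16(y + 7)² = -1344 + 1008 + 784 = 448
Divide through by 448 to get (x - 12)²/64 + (y + 7)²/28 = 1.
Ellipse, center (12, -7), major axis horizontal; a² = 64, b² = 28.
c² = a² - b² = 36, so c = 6.
e = c/a = 6/8 = 3/4.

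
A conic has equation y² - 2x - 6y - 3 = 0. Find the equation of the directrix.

Only y is squared. Complete the square in y: (y - 3)² = 2(x + 6).
Vertex (-6, 3); 4p = 2 so p = 1/2. Opens right.
Directrix is the vertical line x = h − p = -6 − (1/2) = -13/2.

x = -13/2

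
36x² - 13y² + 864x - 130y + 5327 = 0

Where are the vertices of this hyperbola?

Collect terms: 36(x² + 24x) -13(y² + 10y) = -5327
Completing the square gives 36(x + 12)² -13(y + 5)² = -5327 + 5184 - 325 = -468.
Dividing both sides by -468: (y + 5)²/36 - (x + 12)²/13 = 1
Hyperbola, center (-12, -5), transverse axis vertical; a² = 36, b² = 13.
a = 6. Vertices at (h, k ± a).

(-12, -11) and (-12, 1)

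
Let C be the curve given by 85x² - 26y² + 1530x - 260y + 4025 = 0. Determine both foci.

Group the x- and y-terms: 85(x² + 18x) -26(y² + 10y) = -4025
Completing the square gives 85(x + 9)² -26(y + 5)² = -4025 + 6885 - 650 = 2210.
Divide through by 2210 to get (x + 9)²/26 - (y + 5)²/85 = 1.
Hyperbola, center (-9, -5), transverse axis horizontal; a² = 26, b² = 85.
c² = a² + b² = 26 + 85 = 111, so c = √111.
Foci lie on the horizontal axis through the center: (h ± c, k).

(-9 - √111, -5) and (-9 + √111, -5)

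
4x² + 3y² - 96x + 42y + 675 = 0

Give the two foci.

Collect terms: 4(x² - 24x) + 3(y² + 14y) = -675
4(x - 12)² + 3(y + 7)² = -675 + 576 + 147 = 48
Divide through by 48 to get (x - 12)²/12 + (y + 7)²/16 = 1.
Ellipse, center (12, -7), major axis vertical; a² = 16, b² = 12.
c² = a² - b² = 16 - 12 = 4, so c = 2.
Foci lie on the vertical axis through the center: (h, k ± c).

(12, -9) and (12, -5)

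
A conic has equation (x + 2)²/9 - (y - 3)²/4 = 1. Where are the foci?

Center (-2, 3). The positive term is the x-term, so the transverse axis is horizontal; a² = 9, b² = 4.
c² = a² + b² = 9 + 4 = 13, so c = √13.
Foci lie on the horizontal axis through the center: (h ± c, k).

(-2 - √13, 3) and (-2 + √13, 3)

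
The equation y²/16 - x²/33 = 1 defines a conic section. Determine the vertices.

(0, -4) and (0, 4)

Center (0, 0). The positive term is the y-term, so the transverse axis is vertical; a² = 16, b² = 33.
a = 4. Vertices at (h, k ± a).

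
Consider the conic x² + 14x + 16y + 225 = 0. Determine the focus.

Only x is squared. Complete the square in x: (x + 7)² = -16(y + 11).
Vertex (-7, -11); 4p = -16 so p = -4. Opens down.
Focus is p units from the vertex along the axis: (h, k + p).

(-7, -15)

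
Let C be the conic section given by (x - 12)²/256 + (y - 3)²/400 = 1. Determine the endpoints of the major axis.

(12, -17) and (12, 23)

Center (12, 3). The larger denominator 400 sits under the y-term, so the major axis is vertical; a² = 400, b² = 256.
a = 20. Vertices at (h, k ± a).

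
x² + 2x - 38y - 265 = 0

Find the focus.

(-1, 5/2)

Only x is squared. Complete the square in x: (x + 1)² = 38(y + 7).
Vertex (-1, -7); 4p = 38 so p = 19/2. Opens up.
Focus is p units from the vertex along the axis: (h, k + p).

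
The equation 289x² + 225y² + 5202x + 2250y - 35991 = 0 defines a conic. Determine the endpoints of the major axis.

Group: 289(x² + 18x) + 225(y² + 10y) = 35991
Complete the square: 289(x + 9)² + 225(y + 5)² = 35991 + 23409 + 5625 = 65025
Divide by 65025: (x + 9)²/225 + (y + 5)²/289 = 1
Ellipse, center (-9, -5), major axis vertical; a² = 289, b² = 225.
a = 17. Vertices at (h, k ± a).

(-9, -22) and (-9, 12)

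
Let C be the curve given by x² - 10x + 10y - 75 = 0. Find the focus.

Only x is squared. Complete the square in x: (x - 5)² = -10(y - 10).
Vertex (5, 10); 4p = -10 so p = -5/2. Opens down.
Focus is p units from the vertex along the axis: (h, k + p).

(5, 15/2)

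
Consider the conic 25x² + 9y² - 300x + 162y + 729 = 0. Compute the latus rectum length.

Rearranging, 25(x² - 12x) + 9(y² + 18y) = -729.
Complete the square in x and y: 25(x - 6)² + 9(y + 9)² = -729 + 900 + 729 = 900
Divide through by 900 to get (x - 6)²/36 + (y + 9)²/100 = 1.
Ellipse, center (6, -9), major axis vertical; a² = 100, b² = 36.
Latus rectum length = 2b²/a = 2·36/10 = 36/5.

36/5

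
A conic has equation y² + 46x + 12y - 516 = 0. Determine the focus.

(1/2, -6)

Only y is squared. Complete the square in y: (y + 6)² = -46(x - 12).
Vertex (12, -6); 4p = -46 so p = -23/2. Opens left.
Focus is p units from the vertex along the axis: (h + p, k).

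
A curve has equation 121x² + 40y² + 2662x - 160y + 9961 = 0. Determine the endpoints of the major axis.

Collect terms: 121(x² + 22x) + 40(y² - 4y) = -9961
121(x + 11)² + 40(y - 2)² = -9961 + 14641 + 160 = 4840
Divide through by 4840 to get (x + 11)²/40 + (y - 2)²/121 = 1.
Ellipse, center (-11, 2), major axis vertical; a² = 121, b² = 40.
a = 11. Vertices at (h, k ± a).

(-11, -9) and (-11, 13)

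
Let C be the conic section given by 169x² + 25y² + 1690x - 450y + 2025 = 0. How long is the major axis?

26

Rearranging, 169(x² + 10x) + 25(y² - 18y) = -2025.
Completing the square gives 169(x + 5)² + 25(y - 9)² = -2025 + 4225 + 2025 = 4225.
Divide through by 4225 to get (x + 5)²/25 + (y - 9)²/169 = 1.
Ellipse, center (-5, 9), major axis vertical; a² = 169, b² = 25.
a² = 169 so a = 13; the major axis has length 2a = 26.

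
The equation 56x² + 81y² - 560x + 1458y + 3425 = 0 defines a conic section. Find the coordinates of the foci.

Rearranging, 56(x² - 10x) + 81(y² + 18y) = -3425.
Complete the square in x and y: 56(x - 5)² + 81(y + 9)² = -3425 + 1400 + 6561 = 4536
Divide by 4536: (x - 5)²/81 + (y + 9)²/56 = 1
Ellipse, center (5, -9), major axis horizontal; a² = 81, b² = 56.
c² = a² - b² = 81 - 56 = 25, so c = 5.
Foci lie on the horizontal axis through the center: (h ± c, k).

(0, -9) and (10, -9)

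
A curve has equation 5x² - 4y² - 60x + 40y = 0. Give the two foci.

(0, 5) and (12, 5)

Rearranging, 5(x² - 12x) -4(y² - 10y) = 0.
Complete the square in x and y: 5(x - 6)² -4(y - 5)² = 0 + 180 - 100 = 80
Divide by 80: (x - 6)²/16 - (y - 5)²/20 = 1
Hyperbola, center (6, 5), transverse axis horizontal; a² = 16, b² = 20.
c² = a² + b² = 16 + 20 = 36, so c = 6.
Foci lie on the horizontal axis through the center: (h ± c, k).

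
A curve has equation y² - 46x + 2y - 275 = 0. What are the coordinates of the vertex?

Only y is squared. Complete the square in y: (y + 1)² = 46(x + 6).
Vertex (-6, -1); 4p = 46 so p = 23/2. Opens right.

(-6, -1)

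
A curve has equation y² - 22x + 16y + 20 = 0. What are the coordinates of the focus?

(7/2, -8)

Only y is squared. Complete the square in y: (y + 8)² = 22(x + 2).
Vertex (-2, -8); 4p = 22 so p = 11/2. Opens right.
Focus is p units from the vertex along the axis: (h + p, k).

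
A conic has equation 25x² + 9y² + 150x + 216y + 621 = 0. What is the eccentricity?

Rearranging, 25(x² + 6x) + 9(y² + 24y) = -621.
Complete the square: 25(x + 3)² + 9(y + 12)² = -621 + 225 + 1296 = 900
Divide by 900: (x + 3)²/36 + (y + 12)²/100 = 1
Ellipse, center (-3, -12), major axis vertical; a² = 100, b² = 36.
c² = a² - b² = 64, so c = 8.
e = c/a = 8/10 = 4/5.

e = 4/5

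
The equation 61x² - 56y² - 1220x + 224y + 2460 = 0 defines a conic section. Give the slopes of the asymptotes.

Rearranging, 61(x² - 20x) -56(y² - 4y) = -2460.
61(x - 10)² -56(y - 2)² = -2460 + 6100 - 224 = 3416
Dividing both sides by 3416: (x - 10)²/56 - (y - 2)²/61 = 1
Hyperbola, center (10, 2), transverse axis horizontal; a² = 56, b² = 61.
For a horizontal hyperbola the asymptotes have slope ±b/a.
Here that is ±√61/2√14 = ±√854/28.

√854/28 and -√854/28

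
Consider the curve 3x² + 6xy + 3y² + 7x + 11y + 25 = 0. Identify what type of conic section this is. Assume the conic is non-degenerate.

parabola

A = 3, B = 6, C = 3.
Discriminant B² − 4AC = 6² − 4·3·3 = 0.
B² − 4AC = 0 ⇒ parabola.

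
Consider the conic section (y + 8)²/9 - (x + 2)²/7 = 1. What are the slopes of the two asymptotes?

Center (-2, -8). The positive term is the y-term, so the transverse axis is vertical; a² = 9, b² = 7.
For a vertical hyperbola the asymptotes have slope ±a/b.
Here that is ±3/√7 = ±3√7/7.

3√7/7 and -3√7/7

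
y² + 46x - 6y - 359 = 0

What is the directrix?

x = 39/2

Only y is squared. Complete the square in y: (y - 3)² = -46(x - 8).
Vertex (8, 3); 4p = -46 so p = -23/2. Opens left.
Directrix is the vertical line x = h − p = 8 − (-23/2) = 39/2.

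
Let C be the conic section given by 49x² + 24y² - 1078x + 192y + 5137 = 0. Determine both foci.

Collect terms: 49(x² - 22x) + 24(y² + 8y) = -5137
Complete the square: 49(x - 11)² + 24(y + 4)² = -5137 + 5929 + 384 = 1176
Divide through by 1176 to get (x - 11)²/24 + (y + 4)²/49 = 1.
Ellipse, center (11, -4), major axis vertical; a² = 49, b² = 24.
c² = a² - b² = 49 - 24 = 25, so c = 5.
Foci lie on the vertical axis through the center: (h, k ± c).

(11, -9) and (11, 1)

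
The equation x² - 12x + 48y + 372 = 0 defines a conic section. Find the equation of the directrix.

Only x is squared. Complete the square in x: (x - 6)² = -48(y + 7).
Vertex (6, -7); 4p = -48 so p = -12. Opens down.
Directrix is the horizontal line y = k − p = -7 − (-12) = 5.

y = 5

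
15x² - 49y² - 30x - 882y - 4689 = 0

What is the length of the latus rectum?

30/7

Group: 15(x² - 2x) -49(y² + 18y) = 4689
Complete the square in x and y: 15(x - 1)² -49(y + 9)² = 4689 + 15 - 3969 = 735
Divide through by 735 to get (x - 1)²/49 - (y + 9)²/15 = 1.
Hyperbola, center (1, -9), transverse axis horizontal; a² = 49, b² = 15.
Latus rectum length = 2b²/a = 2·15/7 = 30/7.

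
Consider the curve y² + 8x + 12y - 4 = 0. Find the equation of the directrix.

Only y is squared. Complete the square in y: (y + 6)² = -8(x - 5).
Vertex (5, -6); 4p = -8 so p = -2. Opens left.
Directrix is the vertical line x = h − p = 5 − (-2) = 7.

x = 7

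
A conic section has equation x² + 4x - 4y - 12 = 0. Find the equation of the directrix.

Only x is squared. Complete the square in x: (x + 2)² = 4(y + 4).
Vertex (-2, -4); 4p = 4 so p = 1. Opens up.
Directrix is the horizontal line y = k − p = -4 − (1) = -5.

y = -5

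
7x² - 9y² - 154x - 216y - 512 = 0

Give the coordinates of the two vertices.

(8, -12) and (14, -12)

7(x² - 22x) -9(y² + 24y) = 512
7(x - 11)² -9(y + 12)² = 512 + 847 - 1296 = 63
Divide through by 63 to get (x - 11)²/9 - (y + 12)²/7 = 1.
Hyperbola, center (11, -12), transverse axis horizontal; a² = 9, b² = 7.
a = 3. Vertices at (h ± a, k).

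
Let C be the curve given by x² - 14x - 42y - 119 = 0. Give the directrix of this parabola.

Only x is squared. Complete the square in x: (x - 7)² = 42(y + 4).
Vertex (7, -4); 4p = 42 so p = 21/2. Opens up.
Directrix is the horizontal line y = k − p = -4 − (21/2) = -29/2.

y = -29/2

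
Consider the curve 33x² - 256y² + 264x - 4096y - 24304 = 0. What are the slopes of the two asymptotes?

Rearranging, 33(x² + 8x) -256(y² + 16y) = 24304.
Complete the square in x and y: 33(x + 4)² -256(y + 8)² = 24304 + 528 - 16384 = 8448
Divide by 8448: (x + 4)²/256 - (y + 8)²/33 = 1
Hyperbola, center (-4, -8), transverse axis horizontal; a² = 256, b² = 33.
For a horizontal hyperbola the asymptotes have slope ±b/a.
Here that is ±√33/16.

√33/16 and -√33/16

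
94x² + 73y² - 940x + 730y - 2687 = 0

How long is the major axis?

94(x² - 10x) + 73(y² + 10y) = 2687
Complete the square: 94(x - 5)² + 73(y + 5)² = 2687 + 2350 + 1825 = 6862
Divide by 6862: (x - 5)²/73 + (y + 5)²/94 = 1
Ellipse, center (5, -5), major axis vertical; a² = 94, b² = 73.
a² = 94 so a = √94; the major axis has length 2a = 2√94.

2√94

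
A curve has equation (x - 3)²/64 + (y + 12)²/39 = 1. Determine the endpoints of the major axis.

Center (3, -12). The larger denominator 64 sits under the x-term, so the major axis is horizontal; a² = 64, b² = 39.
a = 8. Vertices at (h ± a, k).

(-5, -12) and (11, -12)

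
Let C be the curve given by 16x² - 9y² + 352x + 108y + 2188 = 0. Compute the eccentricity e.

e = 5/4

Group: 16(x² + 22x) -9(y² - 12y) = -2188
Completing the square gives 16(x + 11)² -9(y - 6)² = -2188 + 1936 - 324 = -576.
Divide by -576: (y - 6)²/64 - (x + 11)²/36 = 1
Hyperbola, center (-11, 6), transverse axis vertical; a² = 64, b² = 36.
c² = a² + b² = 100, so c = 10.
e = c/a = 10/8 = 5/4.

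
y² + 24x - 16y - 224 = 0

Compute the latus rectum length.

24

Only y is squared. Complete the square in y: (y - 8)² = -24(x - 12).
Vertex (12, 8); 4p = -24 so p = -6. Opens left.
Latus rectum length = |4p| = 24.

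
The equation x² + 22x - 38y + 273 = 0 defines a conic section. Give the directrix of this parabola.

Only x is squared. Complete the square in x: (x + 11)² = 38(y - 4).
Vertex (-11, 4); 4p = 38 so p = 19/2. Opens up.
Directrix is the horizontal line y = k − p = 4 − (19/2) = -11/2.

y = -11/2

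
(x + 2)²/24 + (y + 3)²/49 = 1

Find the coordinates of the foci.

(-2, -8) and (-2, 2)

Center (-2, -3). The larger denominator 49 sits under the y-term, so the major axis is vertical; a² = 49, b² = 24.
c² = a² - b² = 49 - 24 = 25, so c = 5.
Foci lie on the vertical axis through the center: (h, k ± c).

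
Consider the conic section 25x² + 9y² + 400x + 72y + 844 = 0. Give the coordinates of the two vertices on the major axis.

(-8, -14) and (-8, 6)

Collect terms: 25(x² + 16x) + 9(y² + 8y) = -844
Completing the square gives 25(x + 8)² + 9(y + 4)² = -844 + 1600 + 144 = 900.
Divide through by 900 to get (x + 8)²/36 + (y + 4)²/100 = 1.
Ellipse, center (-8, -4), major axis vertical; a² = 100, b² = 36.
a = 10. Vertices at (h, k ± a).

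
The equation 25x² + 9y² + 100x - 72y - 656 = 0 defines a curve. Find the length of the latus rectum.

Collect terms: 25(x² + 4x) + 9(y² - 8y) = 656
Completing the square gives 25(x + 2)² + 9(y - 4)² = 656 + 100 + 144 = 900.
Divide through by 900 to get (x + 2)²/36 + (y - 4)²/100 = 1.
Ellipse, center (-2, 4), major axis vertical; a² = 100, b² = 36.
Latus rectum length = 2b²/a = 2·36/10 = 36/5.

36/5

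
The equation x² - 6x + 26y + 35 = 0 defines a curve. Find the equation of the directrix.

y = 11/2

Only x is squared. Complete the square in x: (x - 3)² = -26(y + 1).
Vertex (3, -1); 4p = -26 so p = -13/2. Opens down.
Directrix is the horizontal line y = k − p = -1 − (-13/2) = 11/2.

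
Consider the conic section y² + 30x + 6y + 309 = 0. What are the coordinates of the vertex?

Only y is squared. Complete the square in y: (y + 3)² = -30(x + 10).
Vertex (-10, -3); 4p = -30 so p = -15/2. Opens left.

(-10, -3)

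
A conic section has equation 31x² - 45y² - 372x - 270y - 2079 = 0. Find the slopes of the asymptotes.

√155/15 and -√155/15

Collect terms: 31(x² - 12x) -45(y² + 6y) = 2079
Completing the square gives 31(x - 6)² -45(y + 3)² = 2079 + 1116 - 405 = 2790.
Divide through by 2790 to get (x - 6)²/90 - (y + 3)²/62 = 1.
Hyperbola, center (6, -3), transverse axis horizontal; a² = 90, b² = 62.
For a horizontal hyperbola the asymptotes have slope ±b/a.
Here that is ±√62/3√10 = ±√155/15.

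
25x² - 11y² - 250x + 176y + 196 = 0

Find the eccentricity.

e = 6/5

Rearranging, 25(x² - 10x) -11(y² - 16y) = -196.
Complete the square: 25(x - 5)² -11(y - 8)² = -196 + 625 - 704 = -275
Dividing both sides by -275: (y - 8)²/25 - (x - 5)²/11 = 1
Hyperbola, center (5, 8), transverse axis vertical; a² = 25, b² = 11.
c² = a² + b² = 36, so c = 6.
e = c/a = 6/5.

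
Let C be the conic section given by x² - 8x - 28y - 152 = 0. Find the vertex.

Only x is squared. Complete the square in x: (x - 4)² = 28(y + 6).
Vertex (4, -6); 4p = 28 so p = 7. Opens up.

(4, -6)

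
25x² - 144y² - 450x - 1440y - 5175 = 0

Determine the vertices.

Collect terms: 25(x² - 18x) -144(y² + 10y) = 5175
Complete the square in x and y: 25(x - 9)² -144(y + 5)² = 5175 + 2025 - 3600 = 3600
Divide by 3600: (x - 9)²/144 - (y + 5)²/25 = 1
Hyperbola, center (9, -5), transverse axis horizontal; a² = 144, b² = 25.
a = 12. Vertices at (h ± a, k).

(-3, -5) and (21, -5)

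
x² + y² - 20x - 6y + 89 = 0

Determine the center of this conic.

(10, 3)

Group: (x² - 20x) + (y² - 6y) = -89
Completing the square gives (x - 10)² + (y - 3)² = -89 + 100 + 9 = 20.
So (x - 10)² + (y - 3)² = 20.
Circle centered at (10, 3) with r² = 20.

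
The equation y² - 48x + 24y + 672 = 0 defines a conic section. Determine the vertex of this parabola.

Only y is squared. Complete the square in y: (y + 12)² = 48(x - 11).
Vertex (11, -12); 4p = 48 so p = 12. Opens right.

(11, -12)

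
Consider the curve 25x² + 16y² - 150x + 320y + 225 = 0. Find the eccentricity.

Group the x- and y-terms: 25(x² - 6x) + 16(y² + 20y) = -225
Complete the square in x and y: 25(x - 3)² + 16(y + 10)² = -225 + 225 + 1600 = 1600
Dividing both sides by 1600: (x - 3)²/64 + (y + 10)²/100 = 1
Ellipse, center (3, -10), major axis vertical; a² = 100, b² = 64.
c² = a² - b² = 36, so c = 6.
e = c/a = 6/10 = 3/5.

e = 3/5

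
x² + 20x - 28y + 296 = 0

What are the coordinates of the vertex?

(-10, 7)

Only x is squared. Complete the square in x: (x + 10)² = 28(y - 7).
Vertex (-10, 7); 4p = 28 so p = 7. Opens up.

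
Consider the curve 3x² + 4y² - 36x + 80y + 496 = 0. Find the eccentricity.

Rearranging, 3(x² - 12x) + 4(y² + 20y) = -496.
Complete the square in x and y: 3(x - 6)² + 4(y + 10)² = -496 + 108 + 400 = 12
Dividing both sides by 12: (x - 6)²/4 + (y + 10)²/3 = 1
Ellipse, center (6, -10), major axis horizontal; a² = 4, b² = 3.
c² = a² - b² = 1, so c = 1.
e = c/a = 1/2.

e = 1/2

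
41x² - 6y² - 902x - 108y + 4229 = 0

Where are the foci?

(11 - √47, -9) and (11 + √47, -9)

Rearranging, 41(x² - 22x) -6(y² + 18y) = -4229.
41(x - 11)² -6(y + 9)² = -4229 + 4961 - 486 = 246
Dividing both sides by 246: (x - 11)²/6 - (y + 9)²/41 = 1
Hyperbola, center (11, -9), transverse axis horizontal; a² = 6, b² = 41.
c² = a² + b² = 6 + 41 = 47, so c = √47.
Foci lie on the horizontal axis through the center: (h ± c, k).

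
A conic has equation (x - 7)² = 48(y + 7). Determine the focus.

Vertex (7, -7); 4p = 48 so p = 12. Opens up.
Focus is p units from the vertex along the axis: (h, k + p).

(7, 5)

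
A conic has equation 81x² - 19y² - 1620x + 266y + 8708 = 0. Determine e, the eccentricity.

e = 10/9

Group: 81(x² - 20x) -19(y² - 14y) = -8708
Complete the square: 81(x - 10)² -19(y - 7)² = -8708 + 8100 - 931 = -1539
Dividing both sides by -1539: (y - 7)²/81 - (x - 10)²/19 = 1
Hyperbola, center (10, 7), transverse axis vertical; a² = 81, b² = 19.
c² = a² + b² = 100, so c = 10.
e = c/a = 10/9.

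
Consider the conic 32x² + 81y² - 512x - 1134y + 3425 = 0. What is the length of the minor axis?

Group: 32(x² - 16x) + 81(y² - 14y) = -3425
Complete the square in x and y: 32(x - 8)² + 81(y - 7)² = -3425 + 2048 + 3969 = 2592
Divide through by 2592 to get (x - 8)²/81 + (y - 7)²/32 = 1.
Ellipse, center (8, 7), major axis horizontal; a² = 81, b² = 32.
b² = 32 so b = 4√2; the minor axis has length 2b = 8√2.

8√2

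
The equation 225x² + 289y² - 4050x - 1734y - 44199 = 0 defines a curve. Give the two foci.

225(x² - 18x) + 289(y² - 6y) = 44199
Complete the square: 225(x - 9)² + 289(y - 3)² = 44199 + 18225 + 2601 = 65025
Divide through by 65025 to get (x - 9)²/289 + (y - 3)²/225 = 1.
Ellipse, center (9, 3), major axis horizontal; a² = 289, b² = 225.
c² = a² - b² = 289 - 225 = 64, so c = 8.
Foci lie on the horizontal axis through the center: (h ± c, k).

(1, 3) and (17, 3)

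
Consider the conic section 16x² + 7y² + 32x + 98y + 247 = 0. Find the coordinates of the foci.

Group: 16(x² + 2x) + 7(y² + 14y) = -247
Completing the square gives 16(x + 1)² + 7(y + 7)² = -247 + 16 + 343 = 112.
Divide through by 112 to get (x + 1)²/7 + (y + 7)²/16 = 1.
Ellipse, center (-1, -7), major axis vertical; a² = 16, b² = 7.
c² = a² - b² = 16 - 7 = 9, so c = 3.
Foci lie on the vertical axis through the center: (h, k ± c).

(-1, -10) and (-1, -4)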